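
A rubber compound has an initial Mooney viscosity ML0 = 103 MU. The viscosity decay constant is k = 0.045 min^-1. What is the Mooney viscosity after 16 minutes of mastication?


ML = ML0 * exp(-k * t)
ML = 103 * exp(-0.045 * 16)
ML = 103 * 0.4868
ML = 50.14 MU

50.14 MU


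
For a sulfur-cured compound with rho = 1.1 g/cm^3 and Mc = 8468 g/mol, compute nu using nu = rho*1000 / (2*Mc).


nu = rho * 1000 / (2 * Mc)
nu = 1.1 * 1000 / (2 * 8468)
nu = 1100.0 / 16936
nu = 0.0650 mol/L

0.0650 mol/L


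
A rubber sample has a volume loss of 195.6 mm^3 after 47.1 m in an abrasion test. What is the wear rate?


Rate = volume_loss / distance
= 195.6 / 47.1
= 4.153 mm^3/m

4.153 mm^3/m


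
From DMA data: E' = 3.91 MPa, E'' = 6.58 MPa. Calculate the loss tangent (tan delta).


tan delta = E'' / E'
= 6.58 / 3.91
= 1.6829

tan delta = 1.6829


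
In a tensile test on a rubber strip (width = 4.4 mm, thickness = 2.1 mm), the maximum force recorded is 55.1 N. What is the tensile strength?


Area = width * thickness = 4.4 * 2.1 = 9.24 mm^2
TS = force / area = 55.1 / 9.24 = 5.96 MPa

5.96 MPa


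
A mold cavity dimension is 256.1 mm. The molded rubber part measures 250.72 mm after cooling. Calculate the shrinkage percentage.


Shrinkage = (mold - part) / mold * 100
= (256.1 - 250.72) / 256.1 * 100
= 5.38 / 256.1 * 100
= 2.1%

2.1%


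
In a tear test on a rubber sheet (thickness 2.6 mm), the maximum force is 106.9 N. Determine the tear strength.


Tear strength = force / thickness
= 106.9 / 2.6
= 41.12 N/mm

41.12 N/mm


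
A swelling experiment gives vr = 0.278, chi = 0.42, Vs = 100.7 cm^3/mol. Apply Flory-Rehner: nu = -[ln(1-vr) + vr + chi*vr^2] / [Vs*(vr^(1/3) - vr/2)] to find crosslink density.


ln(1 - vr) = ln(1 - 0.278) = -0.3257
Numerator = -((-0.3257) + 0.278 + 0.42 * 0.278^2) = 0.0153
Denominator = 100.7 * (0.278^(1/3) - 0.278/2) = 51.7247
nu = 0.0153 / 51.7247 = 2.9523e-04 mol/cm^3

2.9523e-04 mol/cm^3


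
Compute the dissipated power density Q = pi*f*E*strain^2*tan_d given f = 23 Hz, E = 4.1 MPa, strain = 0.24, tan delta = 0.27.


Q = pi * f * E * strain^2 * tan_d
= pi * 23 * 4.1 * 0.24^2 * 0.27
= pi * 23 * 4.1 * 0.0576 * 0.27
= 4.6073

Q = 4.6073


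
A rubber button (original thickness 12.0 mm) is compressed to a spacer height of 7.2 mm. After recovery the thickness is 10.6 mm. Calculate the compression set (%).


CS = (t0 - recovered) / (t0 - ts) * 100
= (12.0 - 10.6) / (12.0 - 7.2) * 100
= 1.4 / 4.8 * 100
= 29.2%

29.2%


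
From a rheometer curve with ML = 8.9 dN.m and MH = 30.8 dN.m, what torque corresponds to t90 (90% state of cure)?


M90 = ML + 0.9 * (MH - ML)
M90 = 8.9 + 0.9 * (30.8 - 8.9)
M90 = 8.9 + 0.9 * 21.9
M90 = 28.61 dN.m

28.61 dN.m


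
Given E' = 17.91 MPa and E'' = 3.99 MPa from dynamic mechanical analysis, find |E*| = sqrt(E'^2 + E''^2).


|E*| = sqrt(E'^2 + E''^2)
= sqrt(17.91^2 + 3.99^2)
= sqrt(320.7681 + 15.9201)
= 18.349 MPa

18.349 MPa


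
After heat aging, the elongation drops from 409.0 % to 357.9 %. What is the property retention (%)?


Retention = aged / original * 100
= 357.9 / 409.0 * 100
= 87.5%

87.5%


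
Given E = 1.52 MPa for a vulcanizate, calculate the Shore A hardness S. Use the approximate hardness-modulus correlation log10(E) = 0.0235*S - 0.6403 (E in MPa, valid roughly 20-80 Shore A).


log10(E) = 0.0235*S - 0.6403  =>  S = (log10(E) + 0.6403) / 0.0235
log10(1.52) = 0.181844
S = (0.181844 + 0.6403) / 0.0235 = 0.822144 / 0.0235
S = 35.0

Shore A = 35.0


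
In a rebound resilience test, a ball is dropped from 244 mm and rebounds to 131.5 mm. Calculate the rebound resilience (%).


Resilience = h_rebound / h_drop * 100
= 131.5 / 244 * 100
= 53.9%

53.9%


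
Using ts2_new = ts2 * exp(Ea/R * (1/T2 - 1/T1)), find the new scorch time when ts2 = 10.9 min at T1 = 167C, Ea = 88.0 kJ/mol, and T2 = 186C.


Convert temperatures: T1 = 167 + 273.15 = 440.15 K, T2 = 186 + 273.15 = 459.15 K
ts2_new = 10.9 * exp(88000 / 8.314 * (1/459.15 - 1/440.15))
1/T2 - 1/T1 = -9.4015e-05
ts2_new = 4.03 min

4.03 min


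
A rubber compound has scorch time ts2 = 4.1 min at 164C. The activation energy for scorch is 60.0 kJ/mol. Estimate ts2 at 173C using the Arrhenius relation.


Convert temperatures: T1 = 164 + 273.15 = 437.15 K, T2 = 173 + 273.15 = 446.15 K
ts2_new = 4.1 * exp(60000 / 8.314 * (1/446.15 - 1/437.15))
1/T2 - 1/T1 = -4.6146e-05
ts2_new = 2.94 min

2.94 min


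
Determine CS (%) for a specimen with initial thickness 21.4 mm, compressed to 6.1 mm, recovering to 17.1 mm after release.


CS = (t0 - recovered) / (t0 - ts) * 100
= (21.4 - 17.1) / (21.4 - 6.1) * 100
= 4.3 / 15.3 * 100
= 28.1%

28.1%


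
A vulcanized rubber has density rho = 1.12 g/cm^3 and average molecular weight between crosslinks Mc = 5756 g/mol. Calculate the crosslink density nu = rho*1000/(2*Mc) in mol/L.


nu = rho * 1000 / (2 * Mc)
nu = 1.12 * 1000 / (2 * 5756)
nu = 1120.0 / 11512
nu = 0.0973 mol/L

0.0973 mol/L


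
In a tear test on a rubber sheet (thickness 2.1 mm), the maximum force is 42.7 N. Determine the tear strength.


Tear strength = force / thickness
= 42.7 / 2.1
= 20.33 N/mm

20.33 N/mm


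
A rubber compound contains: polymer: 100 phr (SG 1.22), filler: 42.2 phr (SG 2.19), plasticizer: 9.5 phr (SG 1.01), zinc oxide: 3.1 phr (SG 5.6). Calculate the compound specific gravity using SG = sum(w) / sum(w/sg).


Sum of weights = 154.8
Volume contributions:
  polymer: 100/1.22 = 81.9672
  filler: 42.2/2.19 = 19.2694
  plasticizer: 9.5/1.01 = 9.4059
  zinc oxide: 3.1/5.6 = 0.5536
Sum of volumes = 111.1961
SG = 154.8 / 111.1961 = 1.392

SG = 1.392


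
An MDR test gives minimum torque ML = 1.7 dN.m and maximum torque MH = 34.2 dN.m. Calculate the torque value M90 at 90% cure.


M90 = ML + 0.9 * (MH - ML)
M90 = 1.7 + 0.9 * (34.2 - 1.7)
M90 = 1.7 + 0.9 * 32.5
M90 = 30.95 dN.m

30.95 dN.m


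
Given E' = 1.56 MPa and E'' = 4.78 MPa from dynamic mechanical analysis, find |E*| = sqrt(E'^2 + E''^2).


|E*| = sqrt(E'^2 + E''^2)
= sqrt(1.56^2 + 4.78^2)
= sqrt(2.4336 + 22.8484)
= 5.028 MPa

5.028 MPa


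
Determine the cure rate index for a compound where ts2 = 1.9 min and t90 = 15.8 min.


CRI = 100 / (t90 - ts2)
= 100 / (15.8 - 1.9)
= 100 / 13.9
= 7.19 min^-1

7.19 min^-1


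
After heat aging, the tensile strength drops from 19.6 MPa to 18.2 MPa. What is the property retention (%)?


Retention = aged / original * 100
= 18.2 / 19.6 * 100
= 92.9%

92.9%


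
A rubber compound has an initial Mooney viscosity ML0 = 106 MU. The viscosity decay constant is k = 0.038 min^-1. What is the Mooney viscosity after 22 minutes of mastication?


ML = ML0 * exp(-k * t)
ML = 106 * exp(-0.038 * 22)
ML = 106 * 0.4334
ML = 45.94 MU

45.94 MU


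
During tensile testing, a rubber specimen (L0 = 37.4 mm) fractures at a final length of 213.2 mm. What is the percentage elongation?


Elongation = (Lf - L0) / L0 * 100
= (213.2 - 37.4) / 37.4 * 100
= 175.8 / 37.4 * 100
= 470.1%

470.1%


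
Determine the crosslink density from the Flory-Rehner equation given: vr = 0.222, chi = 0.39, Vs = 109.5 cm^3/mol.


ln(1 - vr) = ln(1 - 0.222) = -0.2510
Numerator = -((-0.2510) + 0.222 + 0.39 * 0.222^2) = 0.0098
Denominator = 109.5 * (0.222^(1/3) - 0.222/2) = 54.1483
nu = 0.0098 / 54.1483 = 1.8113e-04 mol/cm^3

1.8113e-04 mol/cm^3


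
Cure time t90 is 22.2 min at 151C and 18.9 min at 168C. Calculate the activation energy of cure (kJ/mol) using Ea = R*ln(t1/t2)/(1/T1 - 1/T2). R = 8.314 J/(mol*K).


T1 = 424.15 K, T2 = 441.15 K
1/T1 - 1/T2 = 9.0854e-05
ln(t1/t2) = ln(22.2/18.9) = 0.1609
Ea = 8.314 * 0.1609 / 9.0854e-05 = 14726.6802 J/mol
Ea = 14.73 kJ/mol

14.73 kJ/mol


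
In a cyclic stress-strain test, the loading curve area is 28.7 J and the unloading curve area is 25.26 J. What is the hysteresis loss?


Hysteresis loss = loading - unloading
= 28.7 - 25.26
= 3.44 J

3.44 J


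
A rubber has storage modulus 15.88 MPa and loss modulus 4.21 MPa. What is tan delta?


tan delta = E'' / E'
= 4.21 / 15.88
= 0.2651

tan delta = 0.2651


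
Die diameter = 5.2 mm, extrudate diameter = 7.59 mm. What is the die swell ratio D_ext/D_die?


Die swell ratio = D_extrudate / D_die
= 7.59 / 5.2
= 1.46

Die swell = 1.46


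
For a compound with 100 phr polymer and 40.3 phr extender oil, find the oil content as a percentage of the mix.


Oil % = oil / (100 + oil) * 100
= 40.3 / (100 + 40.3) * 100
= 40.3 / 140.3 * 100
= 28.72%

28.72%


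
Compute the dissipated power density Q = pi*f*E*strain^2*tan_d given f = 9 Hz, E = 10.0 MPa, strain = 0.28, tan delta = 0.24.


Q = pi * f * E * strain^2 * tan_d
= pi * 9 * 10.0 * 0.28^2 * 0.24
= pi * 9 * 10.0 * 0.0784 * 0.24
= 5.3201

Q = 5.3201


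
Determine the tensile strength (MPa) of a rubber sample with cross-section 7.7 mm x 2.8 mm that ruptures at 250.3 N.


Area = width * thickness = 7.7 * 2.8 = 21.56 mm^2
TS = force / area = 250.3 / 21.56 = 11.61 MPa

11.61 MPa


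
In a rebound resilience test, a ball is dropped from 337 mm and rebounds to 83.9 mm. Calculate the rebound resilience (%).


Resilience = h_rebound / h_drop * 100
= 83.9 / 337 * 100
= 24.9%

24.9%


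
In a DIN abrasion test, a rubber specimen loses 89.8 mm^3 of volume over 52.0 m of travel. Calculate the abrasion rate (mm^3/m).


Rate = volume_loss / distance
= 89.8 / 52.0
= 1.727 mm^3/m

1.727 mm^3/m


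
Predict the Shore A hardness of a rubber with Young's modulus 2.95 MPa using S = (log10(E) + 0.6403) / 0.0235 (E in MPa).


log10(E) = 0.0235*S - 0.6403  =>  S = (log10(E) + 0.6403) / 0.0235
log10(2.95) = 0.469822
S = (0.469822 + 0.6403) / 0.0235 = 1.110122 / 0.0235
S = 47.2

Shore A = 47.2


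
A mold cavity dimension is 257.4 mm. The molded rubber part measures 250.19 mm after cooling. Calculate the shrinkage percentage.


Shrinkage = (mold - part) / mold * 100
= (257.4 - 250.19) / 257.4 * 100
= 7.21 / 257.4 * 100
= 2.8%

2.8%


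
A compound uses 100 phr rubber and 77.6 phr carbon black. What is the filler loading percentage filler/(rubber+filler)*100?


Filler % = filler / (rubber + filler) * 100
= 77.6 / (100 + 77.6) * 100
= 77.6 / 177.6 * 100
= 43.69%

43.69%


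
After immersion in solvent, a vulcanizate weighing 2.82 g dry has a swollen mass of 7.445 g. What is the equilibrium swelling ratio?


Q = W_swollen / W_dry
Q = 7.445 / 2.82
Q = 2.64

Q = 2.64


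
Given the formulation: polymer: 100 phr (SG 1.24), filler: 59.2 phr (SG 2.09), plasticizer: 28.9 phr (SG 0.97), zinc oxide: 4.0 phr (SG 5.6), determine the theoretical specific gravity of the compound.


Sum of weights = 192.1
Volume contributions:
  polymer: 100/1.24 = 80.6452
  filler: 59.2/2.09 = 28.3254
  plasticizer: 28.9/0.97 = 29.7938
  zinc oxide: 4.0/5.6 = 0.7143
Sum of volumes = 139.4786
SG = 192.1 / 139.4786 = 1.377

SG = 1.377


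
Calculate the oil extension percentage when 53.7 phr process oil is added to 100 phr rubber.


Oil % = oil / (100 + oil) * 100
= 53.7 / (100 + 53.7) * 100
= 53.7 / 153.7 * 100
= 34.94%

34.94%


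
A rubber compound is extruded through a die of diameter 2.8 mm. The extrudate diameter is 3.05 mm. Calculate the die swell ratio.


Die swell ratio = D_extrudate / D_die
= 3.05 / 2.8
= 1.089

Die swell = 1.089


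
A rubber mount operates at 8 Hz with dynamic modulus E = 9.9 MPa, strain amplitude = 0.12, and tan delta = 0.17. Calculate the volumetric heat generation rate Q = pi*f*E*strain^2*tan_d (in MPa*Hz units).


Q = pi * f * E * strain^2 * tan_d
= pi * 8 * 9.9 * 0.12^2 * 0.17
= pi * 8 * 9.9 * 0.0144 * 0.17
= 0.6091

Q = 0.6091


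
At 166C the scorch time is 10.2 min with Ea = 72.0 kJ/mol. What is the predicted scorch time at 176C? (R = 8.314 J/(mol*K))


Convert temperatures: T1 = 166 + 273.15 = 439.15 K, T2 = 176 + 273.15 = 449.15 K
ts2_new = 10.2 * exp(72000 / 8.314 * (1/449.15 - 1/439.15))
1/T2 - 1/T1 = -5.0699e-05
ts2_new = 6.58 min

6.58 min


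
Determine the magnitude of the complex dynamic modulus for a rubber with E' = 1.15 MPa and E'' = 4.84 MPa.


|E*| = sqrt(E'^2 + E''^2)
= sqrt(1.15^2 + 4.84^2)
= sqrt(1.3225 + 23.4256)
= 4.975 MPa

4.975 MPa


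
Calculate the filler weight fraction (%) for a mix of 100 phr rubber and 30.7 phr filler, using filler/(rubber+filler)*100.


Filler % = filler / (rubber + filler) * 100
= 30.7 / (100 + 30.7) * 100
= 30.7 / 130.7 * 100
= 23.49%

23.49%


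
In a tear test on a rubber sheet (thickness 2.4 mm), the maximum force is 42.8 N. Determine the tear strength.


Tear strength = force / thickness
= 42.8 / 2.4
= 17.83 N/mm

17.83 N/mm


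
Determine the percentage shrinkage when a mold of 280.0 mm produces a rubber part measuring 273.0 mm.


Shrinkage = (mold - part) / mold * 100
= (280.0 - 273.0) / 280.0 * 100
= 7.0 / 280.0 * 100
= 2.5%

2.5%


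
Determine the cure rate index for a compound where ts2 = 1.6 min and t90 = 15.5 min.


CRI = 100 / (t90 - ts2)
= 100 / (15.5 - 1.6)
= 100 / 13.9
= 7.19 min^-1

7.19 min^-1


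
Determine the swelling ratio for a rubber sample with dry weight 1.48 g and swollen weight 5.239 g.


Q = W_swollen / W_dry
Q = 5.239 / 1.48
Q = 3.54

Q = 3.54


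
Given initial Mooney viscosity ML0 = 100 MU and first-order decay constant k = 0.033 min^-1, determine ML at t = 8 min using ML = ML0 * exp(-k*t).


ML = ML0 * exp(-k * t)
ML = 100 * exp(-0.033 * 8)
ML = 100 * 0.7680
ML = 76.8 MU

76.8 MU


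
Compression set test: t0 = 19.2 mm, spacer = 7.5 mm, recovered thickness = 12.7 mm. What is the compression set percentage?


CS = (t0 - recovered) / (t0 - ts) * 100
= (19.2 - 12.7) / (19.2 - 7.5) * 100
= 6.5 / 11.7 * 100
= 55.6%

55.6%


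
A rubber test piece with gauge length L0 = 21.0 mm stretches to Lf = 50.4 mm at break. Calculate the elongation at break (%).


Elongation = (Lf - L0) / L0 * 100
= (50.4 - 21.0) / 21.0 * 100
= 29.4 / 21.0 * 100
= 140.0%

140.0%


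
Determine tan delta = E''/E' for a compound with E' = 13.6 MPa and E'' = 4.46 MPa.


tan delta = E'' / E'
= 4.46 / 13.6
= 0.3279

tan delta = 0.3279


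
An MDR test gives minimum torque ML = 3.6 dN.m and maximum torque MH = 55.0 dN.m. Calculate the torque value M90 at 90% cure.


M90 = ML + 0.9 * (MH - ML)
M90 = 3.6 + 0.9 * (55.0 - 3.6)
M90 = 3.6 + 0.9 * 51.4
M90 = 49.86 dN.m

49.86 dN.m


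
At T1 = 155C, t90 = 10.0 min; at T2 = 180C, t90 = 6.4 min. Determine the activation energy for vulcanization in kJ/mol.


T1 = 428.15 K, T2 = 453.15 K
1/T1 - 1/T2 = 1.2886e-04
ln(t1/t2) = ln(10.0/6.4) = 0.4463
Ea = 8.314 * 0.4463 / 1.2886e-04 = 28795.3446 J/mol
Ea = 28.8 kJ/mol

28.8 kJ/mol


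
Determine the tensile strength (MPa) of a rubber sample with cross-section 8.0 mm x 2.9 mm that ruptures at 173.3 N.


Area = width * thickness = 8.0 * 2.9 = 23.2 mm^2
TS = force / area = 173.3 / 23.2 = 7.47 MPa

7.47 MPa


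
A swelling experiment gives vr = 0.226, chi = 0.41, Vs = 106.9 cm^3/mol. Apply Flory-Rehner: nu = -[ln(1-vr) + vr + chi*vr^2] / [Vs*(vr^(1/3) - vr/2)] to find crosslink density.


ln(1 - vr) = ln(1 - 0.226) = -0.2562
Numerator = -((-0.2562) + 0.226 + 0.41 * 0.226^2) = 0.0092
Denominator = 106.9 * (0.226^(1/3) - 0.226/2) = 53.0352
nu = 0.0092 / 53.0352 = 1.7427e-04 mol/cm^3

1.7427e-04 mol/cm^3


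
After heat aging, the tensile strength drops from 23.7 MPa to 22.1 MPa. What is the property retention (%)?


Retention = aged / original * 100
= 22.1 / 23.7 * 100
= 93.2%

93.2%


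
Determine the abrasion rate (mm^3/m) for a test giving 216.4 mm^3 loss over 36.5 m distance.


Rate = volume_loss / distance
= 216.4 / 36.5
= 5.929 mm^3/m

5.929 mm^3/m


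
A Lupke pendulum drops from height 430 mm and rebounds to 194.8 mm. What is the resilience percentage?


Resilience = h_rebound / h_drop * 100
= 194.8 / 430 * 100
= 45.3%

45.3%


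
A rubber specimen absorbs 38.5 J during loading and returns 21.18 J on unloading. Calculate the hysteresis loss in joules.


Hysteresis loss = loading - unloading
= 38.5 - 21.18
= 17.32 J

17.32 J


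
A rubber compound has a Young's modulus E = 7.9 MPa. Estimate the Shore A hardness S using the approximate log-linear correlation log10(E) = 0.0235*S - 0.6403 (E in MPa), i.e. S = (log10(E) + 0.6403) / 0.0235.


log10(E) = 0.0235*S - 0.6403  =>  S = (log10(E) + 0.6403) / 0.0235
log10(7.9) = 0.897627
S = (0.897627 + 0.6403) / 0.0235 = 1.537927 / 0.0235
S = 65.4

Shore A = 65.4


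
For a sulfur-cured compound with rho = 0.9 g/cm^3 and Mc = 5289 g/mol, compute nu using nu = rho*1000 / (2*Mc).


nu = rho * 1000 / (2 * Mc)
nu = 0.9 * 1000 / (2 * 5289)
nu = 900.0 / 10578
nu = 0.0851 mol/L

0.0851 mol/L


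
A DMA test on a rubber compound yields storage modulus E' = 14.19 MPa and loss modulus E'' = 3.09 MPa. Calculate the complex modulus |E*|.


|E*| = sqrt(E'^2 + E''^2)
= sqrt(14.19^2 + 3.09^2)
= sqrt(201.3561 + 9.5481)
= 14.523 MPa

14.523 MPa


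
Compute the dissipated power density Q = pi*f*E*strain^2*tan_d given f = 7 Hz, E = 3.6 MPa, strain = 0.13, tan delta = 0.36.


Q = pi * f * E * strain^2 * tan_d
= pi * 7 * 3.6 * 0.13^2 * 0.36
= pi * 7 * 3.6 * 0.0169 * 0.36
= 0.4817

Q = 0.4817


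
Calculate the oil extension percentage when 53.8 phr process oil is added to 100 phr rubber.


Oil % = oil / (100 + oil) * 100
= 53.8 / (100 + 53.8) * 100
= 53.8 / 153.8 * 100
= 34.98%

34.98%


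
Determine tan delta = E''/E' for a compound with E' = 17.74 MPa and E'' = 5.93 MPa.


tan delta = E'' / E'
= 5.93 / 17.74
= 0.3343

tan delta = 0.3343


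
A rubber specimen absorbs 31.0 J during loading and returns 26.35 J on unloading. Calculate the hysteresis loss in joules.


Hysteresis loss = loading - unloading
= 31.0 - 26.35
= 4.65 J

4.65 J


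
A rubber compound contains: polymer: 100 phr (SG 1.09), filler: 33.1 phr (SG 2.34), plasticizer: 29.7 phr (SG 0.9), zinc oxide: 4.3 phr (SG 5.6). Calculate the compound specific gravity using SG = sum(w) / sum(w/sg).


Sum of weights = 167.1
Volume contributions:
  polymer: 100/1.09 = 91.7431
  filler: 33.1/2.34 = 14.1453
  plasticizer: 29.7/0.9 = 33.0000
  zinc oxide: 4.3/5.6 = 0.7679
Sum of volumes = 139.6563
SG = 167.1 / 139.6563 = 1.197

SG = 1.197


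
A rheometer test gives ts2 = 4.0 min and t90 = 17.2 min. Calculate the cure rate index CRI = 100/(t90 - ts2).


CRI = 100 / (t90 - ts2)
= 100 / (17.2 - 4.0)
= 100 / 13.2
= 7.58 min^-1

7.58 min^-1


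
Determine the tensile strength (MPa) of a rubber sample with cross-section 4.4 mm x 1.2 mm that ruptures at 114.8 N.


Area = width * thickness = 4.4 * 1.2 = 5.28 mm^2
TS = force / area = 114.8 / 5.28 = 21.74 MPa

21.74 MPa


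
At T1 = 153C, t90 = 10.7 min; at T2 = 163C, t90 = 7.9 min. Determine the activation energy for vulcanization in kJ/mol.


T1 = 426.15 K, T2 = 436.15 K
1/T1 - 1/T2 = 5.3802e-05
ln(t1/t2) = ln(10.7/7.9) = 0.3034
Ea = 8.314 * 0.3034 / 5.3802e-05 = 46880.9866 J/mol
Ea = 46.88 kJ/mol

46.88 kJ/mol


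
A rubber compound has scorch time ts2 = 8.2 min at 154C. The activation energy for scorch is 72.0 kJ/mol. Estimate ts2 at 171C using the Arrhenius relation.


Convert temperatures: T1 = 154 + 273.15 = 427.15 K, T2 = 171 + 273.15 = 444.15 K
ts2_new = 8.2 * exp(72000 / 8.314 * (1/444.15 - 1/427.15))
1/T2 - 1/T1 = -8.9606e-05
ts2_new = 3.77 min

3.77 min


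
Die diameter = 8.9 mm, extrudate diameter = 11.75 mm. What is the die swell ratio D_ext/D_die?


Die swell ratio = D_extrudate / D_die
= 11.75 / 8.9
= 1.32

Die swell = 1.32


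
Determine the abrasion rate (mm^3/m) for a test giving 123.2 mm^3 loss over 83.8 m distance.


Rate = volume_loss / distance
= 123.2 / 83.8
= 1.47 mm^3/m

1.47 mm^3/m


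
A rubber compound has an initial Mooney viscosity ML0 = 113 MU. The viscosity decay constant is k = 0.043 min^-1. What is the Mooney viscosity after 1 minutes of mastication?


ML = ML0 * exp(-k * t)
ML = 113 * exp(-0.043 * 1)
ML = 113 * 0.9579
ML = 108.24 MU

108.24 MU


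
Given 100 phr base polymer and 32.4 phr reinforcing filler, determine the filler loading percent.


Filler % = filler / (rubber + filler) * 100
= 32.4 / (100 + 32.4) * 100
= 32.4 / 132.4 * 100
= 24.47%

24.47%


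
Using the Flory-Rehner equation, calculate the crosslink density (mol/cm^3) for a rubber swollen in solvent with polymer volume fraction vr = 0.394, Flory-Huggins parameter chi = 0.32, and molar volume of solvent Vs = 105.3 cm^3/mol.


ln(1 - vr) = ln(1 - 0.394) = -0.5009
Numerator = -((-0.5009) + 0.394 + 0.32 * 0.394^2) = 0.0572
Denominator = 105.3 * (0.394^(1/3) - 0.394/2) = 56.4517
nu = 0.0572 / 56.4517 = 0.0010 mol/cm^3

0.0010 mol/cm^3


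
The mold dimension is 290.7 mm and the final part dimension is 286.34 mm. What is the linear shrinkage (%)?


Shrinkage = (mold - part) / mold * 100
= (290.7 - 286.34) / 290.7 * 100
= 4.36 / 290.7 * 100
= 1.5%

1.5%


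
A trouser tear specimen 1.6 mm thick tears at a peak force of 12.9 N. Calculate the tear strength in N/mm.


Tear strength = force / thickness
= 12.9 / 1.6
= 8.06 N/mm

8.06 N/mm


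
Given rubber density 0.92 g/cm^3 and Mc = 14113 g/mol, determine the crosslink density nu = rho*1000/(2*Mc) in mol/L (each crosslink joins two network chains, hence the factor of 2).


nu = rho * 1000 / (2 * Mc)
nu = 0.92 * 1000 / (2 * 14113)
nu = 920.0 / 28226
nu = 0.0326 mol/L

0.0326 mol/L


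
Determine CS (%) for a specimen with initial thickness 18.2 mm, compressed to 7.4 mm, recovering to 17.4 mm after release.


CS = (t0 - recovered) / (t0 - ts) * 100
= (18.2 - 17.4) / (18.2 - 7.4) * 100
= 0.8 / 10.8 * 100
= 7.4%

7.4%


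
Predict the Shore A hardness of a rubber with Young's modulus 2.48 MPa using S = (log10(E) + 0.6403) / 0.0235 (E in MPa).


log10(E) = 0.0235*S - 0.6403  =>  S = (log10(E) + 0.6403) / 0.0235
log10(2.48) = 0.394452
S = (0.394452 + 0.6403) / 0.0235 = 1.034752 / 0.0235
S = 44.0

Shore A = 44.0


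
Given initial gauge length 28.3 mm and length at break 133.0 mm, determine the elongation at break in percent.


Elongation = (Lf - L0) / L0 * 100
= (133.0 - 28.3) / 28.3 * 100
= 104.7 / 28.3 * 100
= 370.0%

370.0%


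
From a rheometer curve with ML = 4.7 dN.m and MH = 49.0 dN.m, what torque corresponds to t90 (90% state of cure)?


M90 = ML + 0.9 * (MH - ML)
M90 = 4.7 + 0.9 * (49.0 - 4.7)
M90 = 4.7 + 0.9 * 44.3
M90 = 44.57 dN.m

44.57 dN.m


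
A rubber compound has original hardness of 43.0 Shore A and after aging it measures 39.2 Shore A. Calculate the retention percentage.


Retention = aged / original * 100
= 39.2 / 43.0 * 100
= 91.2%

91.2%


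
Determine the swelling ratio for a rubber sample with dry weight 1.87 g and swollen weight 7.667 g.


Q = W_swollen / W_dry
Q = 7.667 / 1.87
Q = 4.1

Q = 4.1


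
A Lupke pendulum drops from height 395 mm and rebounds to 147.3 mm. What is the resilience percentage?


Resilience = h_rebound / h_drop * 100
= 147.3 / 395 * 100
= 37.3%

37.3%


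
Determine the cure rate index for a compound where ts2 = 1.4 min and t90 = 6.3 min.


CRI = 100 / (t90 - ts2)
= 100 / (6.3 - 1.4)
= 100 / 4.9
= 20.41 min^-1

20.41 min^-1


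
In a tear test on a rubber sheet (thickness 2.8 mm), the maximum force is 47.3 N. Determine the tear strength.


Tear strength = force / thickness
= 47.3 / 2.8
= 16.89 N/mm

16.89 N/mm


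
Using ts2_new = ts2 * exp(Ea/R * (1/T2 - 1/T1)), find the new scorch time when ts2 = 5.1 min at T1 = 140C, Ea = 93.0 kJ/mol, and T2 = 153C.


Convert temperatures: T1 = 140 + 273.15 = 413.15 K, T2 = 153 + 273.15 = 426.15 K
ts2_new = 5.1 * exp(93000 / 8.314 * (1/426.15 - 1/413.15))
1/T2 - 1/T1 = -7.3837e-05
ts2_new = 2.23 min

2.23 min


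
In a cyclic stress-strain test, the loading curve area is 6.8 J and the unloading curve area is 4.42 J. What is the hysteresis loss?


Hysteresis loss = loading - unloading
= 6.8 - 4.42
= 2.38 J

2.38 J


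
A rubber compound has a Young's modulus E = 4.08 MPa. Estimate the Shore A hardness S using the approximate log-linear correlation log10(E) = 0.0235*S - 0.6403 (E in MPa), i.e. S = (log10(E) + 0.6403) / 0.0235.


log10(E) = 0.0235*S - 0.6403  =>  S = (log10(E) + 0.6403) / 0.0235
log10(4.08) = 0.610660
S = (0.610660 + 0.6403) / 0.0235 = 1.250960 / 0.0235
S = 53.2

Shore A = 53.2


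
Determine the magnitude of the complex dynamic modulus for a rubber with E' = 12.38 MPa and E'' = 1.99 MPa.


|E*| = sqrt(E'^2 + E''^2)
= sqrt(12.38^2 + 1.99^2)
= sqrt(153.2644 + 3.9601)
= 12.539 MPa

12.539 MPa


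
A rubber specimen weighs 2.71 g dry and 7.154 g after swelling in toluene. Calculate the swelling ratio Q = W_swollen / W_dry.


Q = W_swollen / W_dry
Q = 7.154 / 2.71
Q = 2.64

Q = 2.64


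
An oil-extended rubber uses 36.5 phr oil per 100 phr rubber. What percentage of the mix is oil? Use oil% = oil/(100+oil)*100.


Oil % = oil / (100 + oil) * 100
= 36.5 / (100 + 36.5) * 100
= 36.5 / 136.5 * 100
= 26.74%

26.74%


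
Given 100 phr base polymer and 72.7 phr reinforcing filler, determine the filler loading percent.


Filler % = filler / (rubber + filler) * 100
= 72.7 / (100 + 72.7) * 100
= 72.7 / 172.7 * 100
= 42.1%

42.1%


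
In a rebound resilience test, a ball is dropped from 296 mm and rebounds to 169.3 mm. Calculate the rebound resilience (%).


Resilience = h_rebound / h_drop * 100
= 169.3 / 296 * 100
= 57.2%

57.2%


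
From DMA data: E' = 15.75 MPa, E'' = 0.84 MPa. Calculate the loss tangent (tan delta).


tan delta = E'' / E'
= 0.84 / 15.75
= 0.0533

tan delta = 0.0533


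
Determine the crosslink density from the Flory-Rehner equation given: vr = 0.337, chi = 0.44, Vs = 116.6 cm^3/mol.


ln(1 - vr) = ln(1 - 0.337) = -0.4110
Numerator = -((-0.4110) + 0.337 + 0.44 * 0.337^2) = 0.0240
Denominator = 116.6 * (0.337^(1/3) - 0.337/2) = 61.4942
nu = 0.0240 / 61.4942 = 3.9044e-04 mol/cm^3

3.9044e-04 mol/cm^3


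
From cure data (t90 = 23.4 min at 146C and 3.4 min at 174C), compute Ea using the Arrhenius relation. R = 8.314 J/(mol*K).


T1 = 419.15 K, T2 = 447.15 K
1/T1 - 1/T2 = 1.4939e-04
ln(t1/t2) = ln(23.4/3.4) = 1.9290
Ea = 8.314 * 1.9290 / 1.4939e-04 = 107349.0114 J/mol
Ea = 107.35 kJ/mol

107.35 kJ/mol


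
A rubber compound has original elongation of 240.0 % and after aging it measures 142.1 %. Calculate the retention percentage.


Retention = aged / original * 100
= 142.1 / 240.0 * 100
= 59.2%

59.2%


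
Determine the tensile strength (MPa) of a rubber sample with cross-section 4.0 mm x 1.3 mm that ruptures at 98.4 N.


Area = width * thickness = 4.0 * 1.3 = 5.2 mm^2
TS = force / area = 98.4 / 5.2 = 18.92 MPa

18.92 MPa


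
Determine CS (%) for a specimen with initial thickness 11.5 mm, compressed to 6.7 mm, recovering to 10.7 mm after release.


CS = (t0 - recovered) / (t0 - ts) * 100
= (11.5 - 10.7) / (11.5 - 6.7) * 100
= 0.8 / 4.8 * 100
= 16.7%

16.7%


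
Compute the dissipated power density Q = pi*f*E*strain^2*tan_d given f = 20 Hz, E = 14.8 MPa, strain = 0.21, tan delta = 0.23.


Q = pi * f * E * strain^2 * tan_d
= pi * 20 * 14.8 * 0.21^2 * 0.23
= pi * 20 * 14.8 * 0.0441 * 0.23
= 9.4321

Q = 9.4321


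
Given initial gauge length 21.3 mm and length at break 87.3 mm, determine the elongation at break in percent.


Elongation = (Lf - L0) / L0 * 100
= (87.3 - 21.3) / 21.3 * 100
= 66.0 / 21.3 * 100
= 309.9%

309.9%


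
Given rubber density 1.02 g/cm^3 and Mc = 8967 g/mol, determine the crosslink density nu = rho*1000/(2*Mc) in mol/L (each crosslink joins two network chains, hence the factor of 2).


nu = rho * 1000 / (2 * Mc)
nu = 1.02 * 1000 / (2 * 8967)
nu = 1020.0 / 17934
nu = 0.0569 mol/L

0.0569 mol/L


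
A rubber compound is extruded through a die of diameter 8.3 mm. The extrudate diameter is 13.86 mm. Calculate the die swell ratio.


Die swell ratio = D_extrudate / D_die
= 13.86 / 8.3
= 1.67

Die swell = 1.67


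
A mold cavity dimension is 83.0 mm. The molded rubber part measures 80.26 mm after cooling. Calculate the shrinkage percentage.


Shrinkage = (mold - part) / mold * 100
= (83.0 - 80.26) / 83.0 * 100
= 2.74 / 83.0 * 100
= 3.3%

3.3%


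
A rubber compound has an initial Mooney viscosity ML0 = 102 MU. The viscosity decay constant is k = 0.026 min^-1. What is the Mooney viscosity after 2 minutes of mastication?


ML = ML0 * exp(-k * t)
ML = 102 * exp(-0.026 * 2)
ML = 102 * 0.9493
ML = 96.83 MU

96.83 MU


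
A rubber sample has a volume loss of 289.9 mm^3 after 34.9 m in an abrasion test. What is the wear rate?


Rate = volume_loss / distance
= 289.9 / 34.9
= 8.307 mm^3/m

8.307 mm^3/m


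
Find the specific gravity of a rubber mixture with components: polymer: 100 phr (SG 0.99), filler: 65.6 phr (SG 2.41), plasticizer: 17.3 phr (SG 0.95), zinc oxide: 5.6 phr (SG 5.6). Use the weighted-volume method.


Sum of weights = 188.5
Volume contributions:
  polymer: 100/0.99 = 101.0101
  filler: 65.6/2.41 = 27.2199
  plasticizer: 17.3/0.95 = 18.2105
  zinc oxide: 5.6/5.6 = 1.0000
Sum of volumes = 147.4405
SG = 188.5 / 147.4405 = 1.278

SG = 1.278


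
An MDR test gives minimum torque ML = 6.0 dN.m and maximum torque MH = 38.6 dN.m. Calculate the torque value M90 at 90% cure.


M90 = ML + 0.9 * (MH - ML)
M90 = 6.0 + 0.9 * (38.6 - 6.0)
M90 = 6.0 + 0.9 * 32.6
M90 = 35.34 dN.m

35.34 dN.m


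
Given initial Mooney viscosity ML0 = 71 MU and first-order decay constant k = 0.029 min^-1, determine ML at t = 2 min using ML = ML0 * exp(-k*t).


ML = ML0 * exp(-k * t)
ML = 71 * exp(-0.029 * 2)
ML = 71 * 0.9436
ML = 67.0 MU

67.0 MU


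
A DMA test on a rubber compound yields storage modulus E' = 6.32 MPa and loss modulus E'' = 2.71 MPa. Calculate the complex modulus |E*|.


|E*| = sqrt(E'^2 + E''^2)
= sqrt(6.32^2 + 2.71^2)
= sqrt(39.9424 + 7.3441)
= 6.877 MPa

6.877 MPa


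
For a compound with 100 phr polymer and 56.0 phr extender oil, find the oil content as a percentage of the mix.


Oil % = oil / (100 + oil) * 100
= 56.0 / (100 + 56.0) * 100
= 56.0 / 156.0 * 100
= 35.9%

35.9%


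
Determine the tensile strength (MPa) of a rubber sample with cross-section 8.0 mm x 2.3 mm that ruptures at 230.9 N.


Area = width * thickness = 8.0 * 2.3 = 18.4 mm^2
TS = force / area = 230.9 / 18.4 = 12.55 MPa

12.55 MPa


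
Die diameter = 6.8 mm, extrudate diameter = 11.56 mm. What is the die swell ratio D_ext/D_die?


Die swell ratio = D_extrudate / D_die
= 11.56 / 6.8
= 1.7

Die swell = 1.7


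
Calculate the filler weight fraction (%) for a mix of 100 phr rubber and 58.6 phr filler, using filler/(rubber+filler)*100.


Filler % = filler / (rubber + filler) * 100
= 58.6 / (100 + 58.6) * 100
= 58.6 / 158.6 * 100
= 36.95%

36.95%


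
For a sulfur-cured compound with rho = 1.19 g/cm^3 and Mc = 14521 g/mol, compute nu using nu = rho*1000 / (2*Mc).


nu = rho * 1000 / (2 * Mc)
nu = 1.19 * 1000 / (2 * 14521)
nu = 1190.0 / 29042
nu = 0.0410 mol/L

0.0410 mol/L


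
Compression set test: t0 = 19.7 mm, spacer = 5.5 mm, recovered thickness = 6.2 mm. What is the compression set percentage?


CS = (t0 - recovered) / (t0 - ts) * 100
= (19.7 - 6.2) / (19.7 - 5.5) * 100
= 13.5 / 14.2 * 100
= 95.1%

95.1%


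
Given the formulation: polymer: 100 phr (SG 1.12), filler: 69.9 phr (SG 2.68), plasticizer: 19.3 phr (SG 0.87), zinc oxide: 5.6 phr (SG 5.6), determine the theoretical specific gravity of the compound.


Sum of weights = 194.8
Volume contributions:
  polymer: 100/1.12 = 89.2857
  filler: 69.9/2.68 = 26.0821
  plasticizer: 19.3/0.87 = 22.1839
  zinc oxide: 5.6/5.6 = 1.0000
Sum of volumes = 138.5517
SG = 194.8 / 138.5517 = 1.406

SG = 1.406


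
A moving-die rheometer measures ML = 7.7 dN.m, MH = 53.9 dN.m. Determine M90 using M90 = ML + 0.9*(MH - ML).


M90 = ML + 0.9 * (MH - ML)
M90 = 7.7 + 0.9 * (53.9 - 7.7)
M90 = 7.7 + 0.9 * 46.2
M90 = 49.28 dN.m

49.28 dN.m


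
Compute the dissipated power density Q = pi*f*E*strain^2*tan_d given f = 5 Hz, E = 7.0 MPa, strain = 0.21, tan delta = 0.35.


Q = pi * f * E * strain^2 * tan_d
= pi * 5 * 7.0 * 0.21^2 * 0.35
= pi * 5 * 7.0 * 0.0441 * 0.35
= 1.6972

Q = 1.6972


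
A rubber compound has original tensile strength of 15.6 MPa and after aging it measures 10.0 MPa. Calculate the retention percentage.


Retention = aged / original * 100
= 10.0 / 15.6 * 100
= 64.1%

64.1%


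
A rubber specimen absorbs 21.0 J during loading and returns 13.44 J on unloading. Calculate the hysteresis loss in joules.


Hysteresis loss = loading - unloading
= 21.0 - 13.44
= 7.56 J

7.56 J


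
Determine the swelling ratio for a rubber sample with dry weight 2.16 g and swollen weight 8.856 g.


Q = W_swollen / W_dry
Q = 8.856 / 2.16
Q = 4.1

Q = 4.1


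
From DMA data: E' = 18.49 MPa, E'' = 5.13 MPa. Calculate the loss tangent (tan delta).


tan delta = E'' / E'
= 5.13 / 18.49
= 0.2774

tan delta = 0.2774


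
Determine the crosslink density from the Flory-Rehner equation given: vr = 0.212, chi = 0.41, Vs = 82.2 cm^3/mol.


ln(1 - vr) = ln(1 - 0.212) = -0.2383
Numerator = -((-0.2383) + 0.212 + 0.41 * 0.212^2) = 0.0078
Denominator = 82.2 * (0.212^(1/3) - 0.212/2) = 40.3005
nu = 0.0078 / 40.3005 = 1.9429e-04 mol/cm^3

1.9429e-04 mol/cm^3


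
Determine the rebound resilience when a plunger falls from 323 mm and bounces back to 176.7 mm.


Resilience = h_rebound / h_drop * 100
= 176.7 / 323 * 100
= 54.7%

54.7%


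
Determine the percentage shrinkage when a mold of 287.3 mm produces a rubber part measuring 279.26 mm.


Shrinkage = (mold - part) / mold * 100
= (287.3 - 279.26) / 287.3 * 100
= 8.04 / 287.3 * 100
= 2.8%

2.8%


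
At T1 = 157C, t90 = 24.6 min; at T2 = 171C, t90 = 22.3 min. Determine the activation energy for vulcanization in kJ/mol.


T1 = 430.15 K, T2 = 444.15 K
1/T1 - 1/T2 = 7.3279e-05
ln(t1/t2) = ln(24.6/22.3) = 0.0982
Ea = 8.314 * 0.0982 / 7.3279e-05 = 11136.9196 J/mol
Ea = 11.14 kJ/mol

11.14 kJ/mol


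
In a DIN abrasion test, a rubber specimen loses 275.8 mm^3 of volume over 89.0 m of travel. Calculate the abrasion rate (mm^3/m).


Rate = volume_loss / distance
= 275.8 / 89.0
= 3.099 mm^3/m

3.099 mm^3/m


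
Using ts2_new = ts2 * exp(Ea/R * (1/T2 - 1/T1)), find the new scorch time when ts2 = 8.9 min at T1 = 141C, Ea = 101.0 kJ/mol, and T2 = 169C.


Convert temperatures: T1 = 141 + 273.15 = 414.15 K, T2 = 169 + 273.15 = 442.15 K
ts2_new = 8.9 * exp(101000 / 8.314 * (1/442.15 - 1/414.15))
1/T2 - 1/T1 = -1.5291e-04
ts2_new = 1.39 min

1.39 min


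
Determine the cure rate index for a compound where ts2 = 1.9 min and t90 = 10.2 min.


CRI = 100 / (t90 - ts2)
= 100 / (10.2 - 1.9)
= 100 / 8.3
= 12.05 min^-1

12.05 min^-1


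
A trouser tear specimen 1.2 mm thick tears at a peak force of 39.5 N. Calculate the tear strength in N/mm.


Tear strength = force / thickness
= 39.5 / 1.2
= 32.92 N/mm

32.92 N/mm


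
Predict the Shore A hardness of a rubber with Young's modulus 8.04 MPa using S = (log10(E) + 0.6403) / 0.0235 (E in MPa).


log10(E) = 0.0235*S - 0.6403  =>  S = (log10(E) + 0.6403) / 0.0235
log10(8.04) = 0.905256
S = (0.905256 + 0.6403) / 0.0235 = 1.545556 / 0.0235
S = 65.8

Shore A = 65.8


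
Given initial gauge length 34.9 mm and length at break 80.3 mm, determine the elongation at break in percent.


Elongation = (Lf - L0) / L0 * 100
= (80.3 - 34.9) / 34.9 * 100
= 45.4 / 34.9 * 100
= 130.1%

130.1%


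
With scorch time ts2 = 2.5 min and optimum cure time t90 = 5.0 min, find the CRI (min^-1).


CRI = 100 / (t90 - ts2)
= 100 / (5.0 - 2.5)
= 100 / 2.5
= 40.0 min^-1

40.0 min^-1


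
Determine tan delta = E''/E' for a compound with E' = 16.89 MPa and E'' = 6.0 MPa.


tan delta = E'' / E'
= 6.0 / 16.89
= 0.3552

tan delta = 0.3552


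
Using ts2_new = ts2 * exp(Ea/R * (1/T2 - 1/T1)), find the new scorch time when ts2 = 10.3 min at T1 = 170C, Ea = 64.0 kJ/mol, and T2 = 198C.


Convert temperatures: T1 = 170 + 273.15 = 443.15 K, T2 = 198 + 273.15 = 471.15 K
ts2_new = 10.3 * exp(64000 / 8.314 * (1/471.15 - 1/443.15))
1/T2 - 1/T1 = -1.3411e-04
ts2_new = 3.67 min

3.67 min


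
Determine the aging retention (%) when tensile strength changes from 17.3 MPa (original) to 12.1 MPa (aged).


Retention = aged / original * 100
= 12.1 / 17.3 * 100
= 69.9%

69.9%


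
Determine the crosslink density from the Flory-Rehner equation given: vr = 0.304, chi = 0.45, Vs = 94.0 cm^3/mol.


ln(1 - vr) = ln(1 - 0.304) = -0.3624
Numerator = -((-0.3624) + 0.304 + 0.45 * 0.304^2) = 0.0168
Denominator = 94.0 * (0.304^(1/3) - 0.304/2) = 48.9171
nu = 0.0168 / 48.9171 = 3.4381e-04 mol/cm^3

3.4381e-04 mol/cm^3


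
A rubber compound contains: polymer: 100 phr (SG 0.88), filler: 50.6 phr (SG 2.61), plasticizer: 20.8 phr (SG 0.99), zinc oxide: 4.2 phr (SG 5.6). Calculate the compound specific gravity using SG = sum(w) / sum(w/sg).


Sum of weights = 175.6
Volume contributions:
  polymer: 100/0.88 = 113.6364
  filler: 50.6/2.61 = 19.3870
  plasticizer: 20.8/0.99 = 21.0101
  zinc oxide: 4.2/5.6 = 0.7500
Sum of volumes = 154.7834
SG = 175.6 / 154.7834 = 1.134

SG = 1.134


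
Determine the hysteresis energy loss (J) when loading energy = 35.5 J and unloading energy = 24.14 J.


Hysteresis loss = loading - unloading
= 35.5 - 24.14
= 11.36 J

11.36 J


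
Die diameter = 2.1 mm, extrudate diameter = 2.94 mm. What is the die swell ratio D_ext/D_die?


Die swell ratio = D_extrudate / D_die
= 2.94 / 2.1
= 1.4

Die swell = 1.4


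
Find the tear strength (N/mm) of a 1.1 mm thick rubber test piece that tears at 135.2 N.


Tear strength = force / thickness
= 135.2 / 1.1
= 122.91 N/mm

122.91 N/mm


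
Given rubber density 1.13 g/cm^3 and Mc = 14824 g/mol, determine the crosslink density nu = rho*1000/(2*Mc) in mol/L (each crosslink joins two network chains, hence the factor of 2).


nu = rho * 1000 / (2 * Mc)
nu = 1.13 * 1000 / (2 * 14824)
nu = 1130.0 / 29648
nu = 0.0381 mol/L

0.0381 mol/L


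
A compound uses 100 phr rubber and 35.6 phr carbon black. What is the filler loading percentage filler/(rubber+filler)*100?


Filler % = filler / (rubber + filler) * 100
= 35.6 / (100 + 35.6) * 100
= 35.6 / 135.6 * 100
= 26.25%

26.25%


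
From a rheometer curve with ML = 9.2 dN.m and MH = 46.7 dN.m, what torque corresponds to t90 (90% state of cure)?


M90 = ML + 0.9 * (MH - ML)
M90 = 9.2 + 0.9 * (46.7 - 9.2)
M90 = 9.2 + 0.9 * 37.5
M90 = 42.95 dN.m

42.95 dN.m


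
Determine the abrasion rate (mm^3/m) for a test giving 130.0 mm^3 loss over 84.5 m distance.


Rate = volume_loss / distance
= 130.0 / 84.5
= 1.538 mm^3/m

1.538 mm^3/m


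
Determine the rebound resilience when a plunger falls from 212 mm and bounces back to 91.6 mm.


Resilience = h_rebound / h_drop * 100
= 91.6 / 212 * 100
= 43.2%

43.2%


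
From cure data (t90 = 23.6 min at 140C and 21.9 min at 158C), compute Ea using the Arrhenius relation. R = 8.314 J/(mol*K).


T1 = 413.15 K, T2 = 431.15 K
1/T1 - 1/T2 = 1.0105e-04
ln(t1/t2) = ln(23.6/21.9) = 0.0748
Ea = 8.314 * 0.0748 / 1.0105e-04 = 6150.9669 J/mol
Ea = 6.15 kJ/mol

6.15 kJ/mol


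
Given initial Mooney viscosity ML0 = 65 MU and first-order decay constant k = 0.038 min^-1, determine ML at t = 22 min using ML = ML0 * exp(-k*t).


ML = ML0 * exp(-k * t)
ML = 65 * exp(-0.038 * 22)
ML = 65 * 0.4334
ML = 28.17 MU

28.17 MU


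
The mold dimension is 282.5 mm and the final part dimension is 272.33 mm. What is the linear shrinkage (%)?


Shrinkage = (mold - part) / mold * 100
= (282.5 - 272.33) / 282.5 * 100
= 10.17 / 282.5 * 100
= 3.6%

3.6%


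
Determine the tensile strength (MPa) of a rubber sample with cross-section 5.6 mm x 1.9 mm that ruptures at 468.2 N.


Area = width * thickness = 5.6 * 1.9 = 10.64 mm^2
TS = force / area = 468.2 / 10.64 = 44.0 MPa

44.0 MPa
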